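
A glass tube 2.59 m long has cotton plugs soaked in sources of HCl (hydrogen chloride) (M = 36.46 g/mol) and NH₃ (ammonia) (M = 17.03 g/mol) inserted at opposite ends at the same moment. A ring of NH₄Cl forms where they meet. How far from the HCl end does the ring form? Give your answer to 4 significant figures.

In equal time, each gas travels a distance ∝ its rate ∝ 1/√M, so d_HCl/d_NH₃ = √(M_NH₃/M_HCl) = √(17.03/36.46) = 0.6834.
With d_HCl + d_NH₃ = 2.59 m, d_NH₃ = 2.59/(1 + 0.6834) = 1.539 m.
d_HCl = 2.59 − 1.539 = 1.051 m.

1.051 m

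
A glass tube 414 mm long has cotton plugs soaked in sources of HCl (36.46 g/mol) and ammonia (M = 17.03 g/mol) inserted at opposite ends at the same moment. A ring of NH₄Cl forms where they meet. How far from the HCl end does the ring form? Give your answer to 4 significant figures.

168.1 mm

Graham's law gives d_HCl/d_NH₃ = rate_HCl/rate_NH₃ = √(M_NH₃/M_HCl) = √(17.03/36.46) = 0.6834.
With d_HCl + d_NH₃ = 414 mm, d_NH₃ = 414/(1 + 0.6834) = 245.9 mm.
d_HCl = 414 − 245.9 = 168.1 mm.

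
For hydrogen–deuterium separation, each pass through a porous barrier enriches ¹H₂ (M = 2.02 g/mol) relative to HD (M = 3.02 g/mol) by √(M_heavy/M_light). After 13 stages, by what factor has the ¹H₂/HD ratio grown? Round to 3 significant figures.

The single-stage factor is √(M_heavy/M_light), so 13 stages give [√(3.02/2.02)]^13 = (3.02/2.02)^(13/2).
= 1.49505^(13/2) = 13.7.

13.7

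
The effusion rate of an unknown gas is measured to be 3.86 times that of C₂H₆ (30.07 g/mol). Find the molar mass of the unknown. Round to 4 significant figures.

2.018 g/mol

From Graham's law, rate_X/rate_C₂H₆ = √(M_C₂H₆/M_X).
3.86 = √(30.07/M_X)
M_X = 30.07 / 3.86² = 30.07 / 14.90 = 2.018 g/mol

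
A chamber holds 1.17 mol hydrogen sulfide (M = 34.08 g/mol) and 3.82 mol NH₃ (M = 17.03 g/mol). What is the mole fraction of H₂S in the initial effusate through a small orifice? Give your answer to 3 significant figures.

0.178

Rate_i ∝ x_i/√M_i (Graham's law weighted by mole fraction), so the effusate composition follows n_i/√M_i.
Mole fraction of H₂S in the effusate = (n_H₂S/√M_H₂S) / (n_H₂S/√M_H₂S + n_NH₃/√M_NH₃)
= (1.17/√34.08) / (1.17/√34.08 + 3.82/√17.03) = 0.2004/(0.2004 + 0.9257) = 0.178.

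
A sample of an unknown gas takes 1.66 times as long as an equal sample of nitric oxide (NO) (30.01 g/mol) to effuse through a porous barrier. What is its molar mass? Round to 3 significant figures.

By Graham's law, t_X/t_NO = √(M_X/M_NO).
1.66 = √(M_X/30.01)
M_X = 30.01 × 1.66² = 30.01 × 2.756 = 82.7 g/mol

82.7 g/mol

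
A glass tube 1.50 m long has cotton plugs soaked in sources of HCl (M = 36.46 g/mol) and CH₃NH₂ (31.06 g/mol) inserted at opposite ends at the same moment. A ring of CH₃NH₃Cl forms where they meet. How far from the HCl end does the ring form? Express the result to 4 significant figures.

Graham's law gives d_HCl/d_CH₃NH₂ = rate_HCl/rate_CH₃NH₂ = √(M_CH₃NH₂/M_HCl) = √(31.06/36.46) = 0.9230.
With d_HCl + d_CH₃NH₂ = 1.50 m, d_CH₃NH₂ = 1.50/(1 + 0.9230) = 0.7800 m.
d_HCl = 1.50 − 0.7800 = 0.7200 m.

0.7200 m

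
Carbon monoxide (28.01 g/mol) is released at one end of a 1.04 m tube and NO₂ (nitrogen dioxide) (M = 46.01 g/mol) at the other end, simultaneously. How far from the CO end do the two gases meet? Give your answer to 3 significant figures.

0.584 m

Distances travelled in equal time are proportional to diffusion rates, so d_CO/d_NO₂ = √(M_NO₂/M_CO) = √(46.01/28.01) = 1.282.
With d_CO + d_NO₂ = 1.04 m, d_NO₂ = 1.04/(1 + 1.282) = 0.4558 m.
d_CO = 1.04 − 0.4558 = 0.584 m.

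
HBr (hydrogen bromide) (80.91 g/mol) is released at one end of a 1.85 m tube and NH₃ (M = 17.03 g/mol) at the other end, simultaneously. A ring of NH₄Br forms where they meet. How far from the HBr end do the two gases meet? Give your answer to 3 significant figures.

0.582 m

In equal time, each gas travels a distance ∝ its rate ∝ 1/√M, so d_HBr/d_NH₃ = √(M_NH₃/M_HBr) = √(17.03/80.91) = 0.4588.
With d_HBr + d_NH₃ = 1.85 m, d_NH₃ = 1.85/(1 + 0.4588) = 1.268 m.
d_HBr = 1.85 − 1.268 = 0.582 m.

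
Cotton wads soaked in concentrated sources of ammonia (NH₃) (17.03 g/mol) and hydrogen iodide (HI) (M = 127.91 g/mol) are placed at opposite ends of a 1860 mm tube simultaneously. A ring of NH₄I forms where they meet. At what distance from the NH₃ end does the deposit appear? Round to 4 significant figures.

1363 mm

Graham's law gives d_NH₃/d_HI = rate_NH₃/rate_HI = √(M_HI/M_NH₃) = √(127.91/17.03) = 2.741.
With d_NH₃ + d_HI = 1860 mm, d_HI = 1860/(1 + 2.741) = 497.2 mm.
d_NH₃ = 1860 − 497.2 = 1363 mm.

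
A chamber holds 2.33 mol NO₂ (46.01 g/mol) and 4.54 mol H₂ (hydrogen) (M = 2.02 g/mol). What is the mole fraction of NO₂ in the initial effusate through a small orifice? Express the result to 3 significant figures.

Each component's effusion rate ∝ (its partial pressure)·(1/√M) ∝ n_i/√M_i.
So x_NO₂ in the escaping gas = (n_NO₂/√M_NO₂) / Σ(n_i/√M_i)
= (2.33/√46.01) / (2.33/√46.01 + 4.54/√2.02) = 0.3435/(0.3435 + 3.194) = 0.0971.

0.0971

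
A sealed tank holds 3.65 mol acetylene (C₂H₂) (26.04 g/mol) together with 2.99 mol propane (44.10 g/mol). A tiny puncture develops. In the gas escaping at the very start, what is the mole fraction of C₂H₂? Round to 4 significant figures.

The effusion rate of species i is ∝ p_i/√M_i ∝ n_i/√M_i.
Mole fraction of C₂H₂ in the effusate = (n_C₂H₂/√M_C₂H₂) / (n_C₂H₂/√M_C₂H₂ + n_C₃H₈/√M_C₃H₈)
= (3.65/√26.04) / (3.65/√26.04 + 2.99/√44.10) = 0.7153/(0.7153 + 0.4502) = 0.6137.

0.6137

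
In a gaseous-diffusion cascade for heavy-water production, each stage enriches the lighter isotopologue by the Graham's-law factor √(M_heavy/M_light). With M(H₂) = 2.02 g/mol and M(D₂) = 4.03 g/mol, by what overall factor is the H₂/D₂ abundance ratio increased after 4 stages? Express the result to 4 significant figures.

After 4 stages the ratio has grown by (√(4.03/2.02))^4 = (4.03/2.02)^(4/2).
= 1.99505^2 = 3.980.

3.980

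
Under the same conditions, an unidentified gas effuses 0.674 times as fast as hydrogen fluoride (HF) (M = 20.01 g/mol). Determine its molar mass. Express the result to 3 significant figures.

Since effusion rate ∝ 1/√M, rate_X/rate_HF = √(M_HF/M_X).
0.674 = √(20.01/M_X)
M_X = 20.01 / 0.674² = 20.01 / 0.4543 = 44.0 g/mol

44.0 g/mol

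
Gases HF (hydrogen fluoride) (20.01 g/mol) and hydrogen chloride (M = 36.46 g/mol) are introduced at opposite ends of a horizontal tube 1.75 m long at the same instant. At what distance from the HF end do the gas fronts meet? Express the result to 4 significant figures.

1.005 m

Distances travelled in equal time are proportional to diffusion rates, so d_HF/d_HCl = √(M_HCl/M_HF) = √(36.46/20.01) = 1.350.
With d_HF + d_HCl = 1.75 m, d_HCl = 1.75/(1 + 1.350) = 0.7447 m.
d_HF = 1.75 − 0.7447 = 1.005 m.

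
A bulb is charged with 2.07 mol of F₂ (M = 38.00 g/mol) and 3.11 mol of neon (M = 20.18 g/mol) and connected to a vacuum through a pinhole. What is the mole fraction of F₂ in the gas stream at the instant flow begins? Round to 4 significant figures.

0.3266

Rate_i ∝ x_i/√M_i (Graham's law weighted by mole fraction), so the effusate composition follows n_i/√M_i.
Mole fraction of F₂ in the effusate = (n_F₂/√M_F₂) / (n_F₂/√M_F₂ + n_Ne/√M_Ne)
= (2.07/√38.00) / (2.07/√38.00 + 3.11/√20.18) = 0.3358/(0.3358 + 0.6923) = 0.3266.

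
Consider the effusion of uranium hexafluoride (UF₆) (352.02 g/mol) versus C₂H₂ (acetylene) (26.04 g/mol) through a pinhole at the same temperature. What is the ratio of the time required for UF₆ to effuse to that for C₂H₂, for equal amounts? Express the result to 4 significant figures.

3.677

By Graham's law, t_UF₆/t_C₂H₂ = √(M_UF₆/M_C₂H₂) = √(352.02/26.04) = √13.52 = 3.677.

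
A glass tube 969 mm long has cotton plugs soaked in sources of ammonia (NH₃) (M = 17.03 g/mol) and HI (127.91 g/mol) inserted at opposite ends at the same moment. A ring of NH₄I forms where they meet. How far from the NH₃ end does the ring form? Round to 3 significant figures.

710 mm

Distances travelled in equal time are proportional to diffusion rates, so d_NH₃/d_HI = √(M_HI/M_NH₃) = √(127.91/17.03) = 2.741.
With d_NH₃ + d_HI = 969 mm, d_HI = 969/(1 + 2.741) = 259.0 mm.
d_NH₃ = 969 − 259.0 = 710 mm.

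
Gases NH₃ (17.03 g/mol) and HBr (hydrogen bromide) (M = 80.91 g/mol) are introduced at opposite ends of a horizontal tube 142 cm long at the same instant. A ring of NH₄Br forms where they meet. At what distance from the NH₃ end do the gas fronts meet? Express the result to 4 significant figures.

Graham's law gives d_NH₃/d_HBr = rate_NH₃/rate_HBr = √(M_HBr/M_NH₃) = √(80.91/17.03) = 2.180.
With d_NH₃ + d_HBr = 142 cm, d_HBr = 142/(1 + 2.180) = 44.66 cm.
d_NH₃ = 142 − 44.66 = 97.34 cm.

97.34 cm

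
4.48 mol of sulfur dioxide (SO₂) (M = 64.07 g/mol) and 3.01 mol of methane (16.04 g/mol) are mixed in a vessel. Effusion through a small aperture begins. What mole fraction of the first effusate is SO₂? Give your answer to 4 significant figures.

Rate_i ∝ x_i/√M_i (Graham's law weighted by mole fraction), so the effusate composition follows n_i/√M_i.
So x_SO₂ in the escaping gas = (n_SO₂/√M_SO₂) / Σ(n_i/√M_i)
= (4.48/√64.07) / (4.48/√64.07 + 3.01/√16.04) = 0.5597/(0.5597 + 0.7516) = 0.4268.

0.4268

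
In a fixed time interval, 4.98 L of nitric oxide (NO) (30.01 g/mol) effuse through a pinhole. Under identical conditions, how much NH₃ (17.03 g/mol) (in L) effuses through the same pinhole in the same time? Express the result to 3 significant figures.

6.61 L

Using Graham's law: rate_NH₃/rate_NO = √(M_NO/M_NH₃) = √(30.01/17.03) = √1.762 = 1.327.
So the volume for NH₃ is 4.98 × 1.327 = 6.61 L.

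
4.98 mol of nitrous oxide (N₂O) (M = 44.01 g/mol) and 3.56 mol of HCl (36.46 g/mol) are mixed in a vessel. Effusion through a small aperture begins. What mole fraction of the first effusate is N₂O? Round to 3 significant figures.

The effusion rate of species i is ∝ p_i/√M_i ∝ n_i/√M_i.
So x_N₂O in the escaping gas = (n_N₂O/√M_N₂O) / Σ(n_i/√M_i)
= (4.98/√44.01) / (4.98/√44.01 + 3.56/√36.46) = 0.7507/(0.7507 + 0.5896) = 0.560.

0.560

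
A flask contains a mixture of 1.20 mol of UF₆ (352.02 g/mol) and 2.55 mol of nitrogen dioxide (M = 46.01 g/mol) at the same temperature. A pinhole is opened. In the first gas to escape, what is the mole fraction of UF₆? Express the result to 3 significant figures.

0.145

The effusion rate of species i is ∝ p_i/√M_i ∝ n_i/√M_i.
So x_UF₆ in the escaping gas = (n_UF₆/√M_UF₆) / Σ(n_i/√M_i)
= (1.20/√352.02) / (1.20/√352.02 + 2.55/√46.01) = 0.06396/(0.06396 + 0.3759) = 0.145.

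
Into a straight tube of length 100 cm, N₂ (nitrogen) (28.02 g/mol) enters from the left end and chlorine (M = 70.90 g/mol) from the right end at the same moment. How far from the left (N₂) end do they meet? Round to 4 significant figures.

The fronts meet when d_N₂ + d_Cl₂ = L with d_N₂/d_Cl₂ = √(M_Cl₂/M_N₂) (Graham's law). Here √(M_Cl₂/M_N₂) = √(70.90/28.02) = 1.591.
With d_N₂ + d_Cl₂ = 100 cm, d_Cl₂ = 100/(1 + 1.591) = 38.60 cm.
d_N₂ = 100 − 38.60 = 61.40 cm.

61.40 cm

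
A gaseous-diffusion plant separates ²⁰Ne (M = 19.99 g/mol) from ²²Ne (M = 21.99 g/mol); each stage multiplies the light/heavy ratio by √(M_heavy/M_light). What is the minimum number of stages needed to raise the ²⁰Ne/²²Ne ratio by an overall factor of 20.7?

Per stage α = (21.99/19.99)^(1/2) = 1.10005^0.5, giving ln α = 0.04768.
Need α^N ≥ 20.7 ⇒ N ≥ ln(20.7) / ln α = 3.030 / 0.04768 = 63.55.
Minimum whole number of stages: N = 64.

64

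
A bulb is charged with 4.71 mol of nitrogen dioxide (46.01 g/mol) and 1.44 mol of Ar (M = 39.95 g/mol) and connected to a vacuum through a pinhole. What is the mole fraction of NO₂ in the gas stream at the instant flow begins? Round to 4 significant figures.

Effusion rate of each component ∝ n_i/√M_i (partial pressure × 1/√M).
x_NO₂(eff) = (n_NO₂/√M_NO₂) / (n_NO₂/√M_NO₂ + n_Ar/√M_Ar)
= (4.71/√46.01) / (4.71/√46.01 + 1.44/√39.95) = 0.6944/(0.6944 + 0.2278) = 0.7530.

0.7530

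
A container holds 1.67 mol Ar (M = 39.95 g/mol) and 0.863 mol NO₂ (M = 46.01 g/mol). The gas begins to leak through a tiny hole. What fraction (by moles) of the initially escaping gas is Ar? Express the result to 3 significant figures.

Rate_i ∝ x_i/√M_i (Graham's law weighted by mole fraction), so the effusate composition follows n_i/√M_i.
Mole fraction of Ar in the effusate = (n_Ar/√M_Ar) / (n_Ar/√M_Ar + n_NO₂/√M_NO₂)
= (1.67/√39.95) / (1.67/√39.95 + 0.863/√46.01) = 0.2642/(0.2642 + 0.1272) = 0.675.

0.675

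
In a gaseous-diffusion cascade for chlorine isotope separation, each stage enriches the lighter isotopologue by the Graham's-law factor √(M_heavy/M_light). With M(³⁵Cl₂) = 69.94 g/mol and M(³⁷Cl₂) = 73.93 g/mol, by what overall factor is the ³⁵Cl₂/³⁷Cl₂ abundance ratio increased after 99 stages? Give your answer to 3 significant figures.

15.6

Each stage multiplies the ratio by α = √(73.93/69.94), so after 99 stages the overall factor is α^99 = (73.93/69.94)^(99/2).
= 1.05705^(99/2) = 15.6.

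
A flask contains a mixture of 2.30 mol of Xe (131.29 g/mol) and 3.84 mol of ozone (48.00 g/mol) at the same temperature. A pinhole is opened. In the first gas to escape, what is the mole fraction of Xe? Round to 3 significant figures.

The effusion rate of species i is ∝ p_i/√M_i ∝ n_i/√M_i.
Mole fraction of Xe in the effusate = (n_Xe/√M_Xe) / (n_Xe/√M_Xe + n_O₃/√M_O₃)
= (2.30/√131.29) / (2.30/√131.29 + 3.84/√48.00) = 0.2007/(0.2007 + 0.5543) = 0.266.

0.266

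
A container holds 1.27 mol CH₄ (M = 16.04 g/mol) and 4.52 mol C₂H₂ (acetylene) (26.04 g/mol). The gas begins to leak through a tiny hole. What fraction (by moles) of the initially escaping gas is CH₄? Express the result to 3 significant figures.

Each component's effusion rate ∝ (its partial pressure)·(1/√M) ∝ n_i/√M_i.
So x_CH₄ in the escaping gas = (n_CH₄/√M_CH₄) / Σ(n_i/√M_i)
= (1.27/√16.04) / (1.27/√16.04 + 4.52/√26.04) = 0.3171/(0.3171 + 0.8858) = 0.264.

0.264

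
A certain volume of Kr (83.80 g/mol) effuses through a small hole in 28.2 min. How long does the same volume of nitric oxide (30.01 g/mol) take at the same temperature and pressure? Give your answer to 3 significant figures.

Using Graham's law: t_NO/t_Kr = √(M_NO/M_Kr) = √(30.01/83.80) = √0.3581 = 0.5984.
So the time for NO is 28.2 × 0.5984 = 16.9 min.

16.9 min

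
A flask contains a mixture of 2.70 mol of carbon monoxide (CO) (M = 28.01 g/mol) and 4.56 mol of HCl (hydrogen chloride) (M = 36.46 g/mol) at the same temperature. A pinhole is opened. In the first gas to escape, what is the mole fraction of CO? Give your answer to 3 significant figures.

Rate_i ∝ x_i/√M_i (Graham's law weighted by mole fraction), so the effusate composition follows n_i/√M_i.
Mole fraction of CO in the effusate = (n_CO/√M_CO) / (n_CO/√M_CO + n_HCl/√M_HCl)
= (2.70/√28.01) / (2.70/√28.01 + 4.56/√36.46) = 0.5102/(0.5102 + 0.7552) = 0.403.

0.403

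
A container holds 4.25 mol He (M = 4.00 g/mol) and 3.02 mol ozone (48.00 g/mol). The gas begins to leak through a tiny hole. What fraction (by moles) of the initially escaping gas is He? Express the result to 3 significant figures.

Each component's effusion rate ∝ (its partial pressure)·(1/√M) ∝ n_i/√M_i.
Mole fraction of He in the effusate = (n_He/√M_He) / (n_He/√M_He + n_O₃/√M_O₃)
= (4.25/√4.00) / (4.25/√4.00 + 3.02/√48.00) = 2.125/(2.125 + 0.4359) = 0.830.

0.830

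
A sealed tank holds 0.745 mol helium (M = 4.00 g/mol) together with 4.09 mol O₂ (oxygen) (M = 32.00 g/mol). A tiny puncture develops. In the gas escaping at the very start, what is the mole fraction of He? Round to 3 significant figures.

Each component's effusion rate ∝ (its partial pressure)·(1/√M) ∝ n_i/√M_i.
x_He(eff) = (n_He/√M_He) / (n_He/√M_He + n_O₂/√M_O₂)
= (0.745/√4.00) / (0.745/√4.00 + 4.09/√32.00) = 0.3725/(0.3725 + 0.7230) = 0.340.

0.340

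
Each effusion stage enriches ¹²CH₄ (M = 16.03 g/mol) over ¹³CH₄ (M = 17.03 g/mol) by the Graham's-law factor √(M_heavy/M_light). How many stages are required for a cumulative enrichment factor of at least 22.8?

104

Single-stage factor α = √(17.03/16.03), so ln α = ½ ln(1.06238) = 0.03026.
Need α^N ≥ 22.8 ⇒ N ≥ ln(22.8) / ln α = 3.127 / 0.03026 = 103.34.
Rounding up, N = 104 stages.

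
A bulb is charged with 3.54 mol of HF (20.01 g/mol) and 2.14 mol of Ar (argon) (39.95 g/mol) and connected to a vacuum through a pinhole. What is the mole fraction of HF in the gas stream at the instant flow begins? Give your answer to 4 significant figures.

0.7004

Effusion rate of each component ∝ n_i/√M_i (partial pressure × 1/√M).
So x_HF in the escaping gas = (n_HF/√M_HF) / Σ(n_i/√M_i)
= (3.54/√20.01) / (3.54/√20.01 + 2.14/√39.95) = 0.7914/(0.7914 + 0.3386) = 0.7004.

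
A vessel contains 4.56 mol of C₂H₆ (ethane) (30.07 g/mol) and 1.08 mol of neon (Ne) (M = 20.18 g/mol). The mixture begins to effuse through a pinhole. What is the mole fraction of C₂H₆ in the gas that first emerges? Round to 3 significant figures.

0.776

Rate_i ∝ x_i/√M_i (Graham's law weighted by mole fraction), so the effusate composition follows n_i/√M_i.
Mole fraction of C₂H₆ in the effusate = (n_C₂H₆/√M_C₂H₆) / (n_C₂H₆/√M_C₂H₆ + n_Ne/√M_Ne)
= (4.56/√30.07) / (4.56/√30.07 + 1.08/√20.18) = 0.8316/(0.8316 + 0.2404) = 0.776.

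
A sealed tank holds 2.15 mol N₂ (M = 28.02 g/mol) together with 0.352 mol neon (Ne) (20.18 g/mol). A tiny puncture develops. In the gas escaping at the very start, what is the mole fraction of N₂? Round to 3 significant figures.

Effusion rate of each component ∝ n_i/√M_i (partial pressure × 1/√M).
So x_N₂ in the escaping gas = (n_N₂/√M_N₂) / Σ(n_i/√M_i)
= (2.15/√28.02) / (2.15/√28.02 + 0.352/√20.18) = 0.4062/(0.4062 + 0.07836) = 0.838.

0.838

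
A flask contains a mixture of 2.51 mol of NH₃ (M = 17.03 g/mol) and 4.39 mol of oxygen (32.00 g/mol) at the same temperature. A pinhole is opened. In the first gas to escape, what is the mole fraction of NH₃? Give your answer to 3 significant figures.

0.439

The effusion rate of species i is ∝ p_i/√M_i ∝ n_i/√M_i.
So x_NH₃ in the escaping gas = (n_NH₃/√M_NH₃) / Σ(n_i/√M_i)
= (2.51/√17.03) / (2.51/√17.03 + 4.39/√32.00) = 0.6082/(0.6082 + 0.7760) = 0.439.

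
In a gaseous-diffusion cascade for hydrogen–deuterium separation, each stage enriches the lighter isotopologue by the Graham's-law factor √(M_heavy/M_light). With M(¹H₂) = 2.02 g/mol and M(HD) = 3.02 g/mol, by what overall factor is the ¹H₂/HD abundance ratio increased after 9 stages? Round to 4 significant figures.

6.109

The single-stage factor is √(M_heavy/M_light), so 9 stages give [√(3.02/2.02)]^9 = (3.02/2.02)^(9/2).
= 1.49505^(9/2) = 6.109.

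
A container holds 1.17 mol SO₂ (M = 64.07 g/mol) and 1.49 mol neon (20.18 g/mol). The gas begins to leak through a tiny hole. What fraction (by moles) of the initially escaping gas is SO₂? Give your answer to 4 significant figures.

Each component's effusion rate ∝ (its partial pressure)·(1/√M) ∝ n_i/√M_i.
So x_SO₂ in the escaping gas = (n_SO₂/√M_SO₂) / Σ(n_i/√M_i)
= (1.17/√64.07) / (1.17/√64.07 + 1.49/√20.18) = 0.1462/(0.1462 + 0.3317) = 0.3059.

0.3059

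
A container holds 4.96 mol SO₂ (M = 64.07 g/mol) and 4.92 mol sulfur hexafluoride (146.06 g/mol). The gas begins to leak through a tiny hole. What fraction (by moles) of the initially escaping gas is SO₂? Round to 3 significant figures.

Effusion rate of each component ∝ n_i/√M_i (partial pressure × 1/√M).
Mole fraction of SO₂ in the effusate = (n_SO₂/√M_SO₂) / (n_SO₂/√M_SO₂ + n_SF₆/√M_SF₆)
= (4.96/√64.07) / (4.96/√64.07 + 4.92/√146.06) = 0.6197/(0.6197 + 0.4071) = 0.604.

0.604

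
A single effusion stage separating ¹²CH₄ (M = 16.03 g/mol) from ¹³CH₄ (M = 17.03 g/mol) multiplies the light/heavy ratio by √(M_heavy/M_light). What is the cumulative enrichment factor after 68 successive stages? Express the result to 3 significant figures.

Overall factor = α^68 with α = √(17.03/16.03), i.e. (17.03/16.03)^(68/2).
= 1.06238^34 = 7.83.

7.83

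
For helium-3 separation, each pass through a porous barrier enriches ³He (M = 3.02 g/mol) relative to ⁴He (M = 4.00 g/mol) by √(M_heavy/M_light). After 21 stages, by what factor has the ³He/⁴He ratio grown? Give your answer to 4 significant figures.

19.12

After 21 stages the ratio has grown by (√(4.00/3.02))^21 = (4.00/3.02)^(21/2).
= 1.32450^(21/2) = 19.12.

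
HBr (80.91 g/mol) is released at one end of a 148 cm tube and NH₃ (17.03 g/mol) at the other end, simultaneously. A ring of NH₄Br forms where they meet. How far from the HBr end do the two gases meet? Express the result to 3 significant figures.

46.5 cm

Graham's law gives d_HBr/d_NH₃ = rate_HBr/rate_NH₃ = √(M_NH₃/M_HBr) = √(17.03/80.91) = 0.4588.
With d_HBr + d_NH₃ = 148 cm, d_NH₃ = 148/(1 + 0.4588) = 101.5 cm.
d_HBr = 148 − 101.5 = 46.5 cm.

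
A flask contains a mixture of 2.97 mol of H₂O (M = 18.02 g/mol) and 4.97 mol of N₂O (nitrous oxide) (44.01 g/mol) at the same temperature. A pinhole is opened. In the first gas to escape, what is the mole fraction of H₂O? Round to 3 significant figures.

0.483

The effusion rate of species i is ∝ p_i/√M_i ∝ n_i/√M_i.
x_H₂O(eff) = (n_H₂O/√M_H₂O) / (n_H₂O/√M_H₂O + n_N₂O/√M_N₂O)
= (2.97/√18.02) / (2.97/√18.02 + 4.97/√44.01) = 0.6996/(0.6996 + 0.7492) = 0.483.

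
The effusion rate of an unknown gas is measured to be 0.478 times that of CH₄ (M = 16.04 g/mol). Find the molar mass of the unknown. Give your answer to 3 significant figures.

70.2 g/mol

Since effusion rate ∝ 1/√M, rate_X/rate_CH₄ = √(M_CH₄/M_X).
0.478 = √(16.04/M_X)
M_X = 16.04 / 0.478² = 16.04 / 0.2285 = 70.2 g/mol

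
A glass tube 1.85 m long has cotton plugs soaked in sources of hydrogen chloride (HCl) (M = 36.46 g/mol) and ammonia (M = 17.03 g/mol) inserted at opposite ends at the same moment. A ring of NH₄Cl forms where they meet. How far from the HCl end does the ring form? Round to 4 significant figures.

Distances travelled in equal time are proportional to diffusion rates, so d_HCl/d_NH₃ = √(M_NH₃/M_HCl) = √(17.03/36.46) = 0.6834.
With d_HCl + d_NH₃ = 1.85 m, d_NH₃ = 1.85/(1 + 0.6834) = 1.099 m.
d_HCl = 1.85 − 1.099 = 0.7511 m.

0.7511 m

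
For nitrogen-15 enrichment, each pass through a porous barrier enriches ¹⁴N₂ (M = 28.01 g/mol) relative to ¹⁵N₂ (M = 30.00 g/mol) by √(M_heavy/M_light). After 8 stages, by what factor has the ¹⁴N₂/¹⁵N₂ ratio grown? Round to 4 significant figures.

1.316

The single-stage factor is √(M_heavy/M_light), so 8 stages give [√(30.00/28.01)]^8 = (30.00/28.01)^(8/2).
= 1.07105^4 = 1.316.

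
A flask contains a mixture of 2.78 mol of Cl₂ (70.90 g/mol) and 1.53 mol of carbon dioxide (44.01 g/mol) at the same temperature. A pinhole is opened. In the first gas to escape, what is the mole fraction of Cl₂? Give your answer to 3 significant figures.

0.589

Each component's effusion rate ∝ (its partial pressure)·(1/√M) ∝ n_i/√M_i.
x_Cl₂(eff) = (n_Cl₂/√M_Cl₂) / (n_Cl₂/√M_Cl₂ + n_CO₂/√M_CO₂)
= (2.78/√70.90) / (2.78/√70.90 + 1.53/√44.01) = 0.3302/(0.3302 + 0.2306) = 0.589.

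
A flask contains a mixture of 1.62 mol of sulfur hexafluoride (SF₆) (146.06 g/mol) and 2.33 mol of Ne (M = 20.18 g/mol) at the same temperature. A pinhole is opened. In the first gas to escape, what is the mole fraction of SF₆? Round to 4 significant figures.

The effusion rate of species i is ∝ p_i/√M_i ∝ n_i/√M_i.
Mole fraction of SF₆ in the effusate = (n_SF₆/√M_SF₆) / (n_SF₆/√M_SF₆ + n_Ne/√M_Ne)
= (1.62/√146.06) / (1.62/√146.06 + 2.33/√20.18) = 0.1340/(0.1340 + 0.5187) = 0.2054.

0.2054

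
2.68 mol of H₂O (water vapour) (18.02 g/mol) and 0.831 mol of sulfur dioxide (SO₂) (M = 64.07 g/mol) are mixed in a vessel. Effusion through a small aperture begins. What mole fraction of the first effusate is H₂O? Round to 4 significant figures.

0.8588

Each component's effusion rate ∝ (its partial pressure)·(1/√M) ∝ n_i/√M_i.
So x_H₂O in the escaping gas = (n_H₂O/√M_H₂O) / Σ(n_i/√M_i)
= (2.68/√18.02) / (2.68/√18.02 + 0.831/√64.07) = 0.6313/(0.6313 + 0.1038) = 0.8588.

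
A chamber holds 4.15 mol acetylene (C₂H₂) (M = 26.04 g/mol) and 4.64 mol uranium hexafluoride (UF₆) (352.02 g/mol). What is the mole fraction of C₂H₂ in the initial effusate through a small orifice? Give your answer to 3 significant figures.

0.767

Rate_i ∝ x_i/√M_i (Graham's law weighted by mole fraction), so the effusate composition follows n_i/√M_i.
Mole fraction of C₂H₂ in the effusate = (n_C₂H₂/√M_C₂H₂) / (n_C₂H₂/√M_C₂H₂ + n_UF₆/√M_UF₆)
= (4.15/√26.04) / (4.15/√26.04 + 4.64/√352.02) = 0.8133/(0.8133 + 0.2473) = 0.767.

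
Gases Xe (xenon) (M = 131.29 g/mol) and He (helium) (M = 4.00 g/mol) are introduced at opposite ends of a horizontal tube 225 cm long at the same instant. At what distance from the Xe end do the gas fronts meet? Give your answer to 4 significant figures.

Distances travelled in equal time are proportional to diffusion rates, so d_Xe/d_He = √(M_He/M_Xe) = √(4.00/131.29) = 0.1745.
With d_Xe + d_He = 225 cm, d_He = 225/(1 + 0.1745) = 191.6 cm.
d_Xe = 225 − 191.6 = 33.44 cm.

33.44 cm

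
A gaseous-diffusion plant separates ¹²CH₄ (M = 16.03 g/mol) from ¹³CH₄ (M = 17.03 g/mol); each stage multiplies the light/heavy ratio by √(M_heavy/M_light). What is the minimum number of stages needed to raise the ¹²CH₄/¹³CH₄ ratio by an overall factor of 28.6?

111

Single-stage factor α = √(17.03/16.03), so ln α = ½ ln(1.06238) = 0.03026.
Need α^N ≥ 28.6 ⇒ N ≥ ln(28.6) / ln α = 3.353 / 0.03026 = 110.83.
Rounding up, N = 111 stages.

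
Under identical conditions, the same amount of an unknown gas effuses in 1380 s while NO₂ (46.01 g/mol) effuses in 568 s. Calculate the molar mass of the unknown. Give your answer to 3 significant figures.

272 g/mol

Graham's law gives t_X/t_NO₂ = √(M_X/M_NO₂).
1380/568 = 2.430 = √(M_X/46.01)
M_X = 46.01 × 2.430² = 46.01 × 5.903 = 272 g/mol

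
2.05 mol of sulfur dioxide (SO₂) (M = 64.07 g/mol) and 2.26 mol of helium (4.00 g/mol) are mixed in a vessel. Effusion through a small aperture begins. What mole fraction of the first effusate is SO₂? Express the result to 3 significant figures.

Rate_i ∝ x_i/√M_i (Graham's law weighted by mole fraction), so the effusate composition follows n_i/√M_i.
So x_SO₂ in the escaping gas = (n_SO₂/√M_SO₂) / Σ(n_i/√M_i)
= (2.05/√64.07) / (2.05/√64.07 + 2.26/√4.00) = 0.2561/(0.2561 + 1.130) = 0.185.

0.185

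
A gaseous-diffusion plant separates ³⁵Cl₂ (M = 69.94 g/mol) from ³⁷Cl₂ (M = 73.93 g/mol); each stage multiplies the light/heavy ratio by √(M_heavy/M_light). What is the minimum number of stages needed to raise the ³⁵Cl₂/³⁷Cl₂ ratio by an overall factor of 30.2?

123

With α = √(73.93/69.94) per stage, ln α = ½ ln(1.05705) = 0.02774.
Need α^N ≥ 30.2 ⇒ N ≥ ln(30.2) / ln α = 3.408 / 0.02774 = 122.85.
So at least 123 stages are needed.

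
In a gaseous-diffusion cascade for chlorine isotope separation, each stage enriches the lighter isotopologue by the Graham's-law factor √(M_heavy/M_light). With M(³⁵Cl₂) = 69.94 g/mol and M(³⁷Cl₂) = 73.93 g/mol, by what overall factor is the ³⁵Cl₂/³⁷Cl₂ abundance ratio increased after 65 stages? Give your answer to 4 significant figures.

6.069

Each stage multiplies the ratio by α = √(73.93/69.94), so after 65 stages the overall factor is α^65 = (73.93/69.94)^(65/2).
= 1.05705^(65/2) = 6.069.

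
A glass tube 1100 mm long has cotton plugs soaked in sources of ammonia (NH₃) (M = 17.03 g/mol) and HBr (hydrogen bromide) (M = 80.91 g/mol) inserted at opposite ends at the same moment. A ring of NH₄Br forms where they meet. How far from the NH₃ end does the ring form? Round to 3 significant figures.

754 mm

Distances travelled in equal time are proportional to diffusion rates, so d_NH₃/d_HBr = √(M_HBr/M_NH₃) = √(80.91/17.03) = 2.180.
With d_NH₃ + d_HBr = 1100 mm, d_HBr = 1100/(1 + 2.180) = 345.9 mm.
d_NH₃ = 1100 − 345.9 = 754 mm.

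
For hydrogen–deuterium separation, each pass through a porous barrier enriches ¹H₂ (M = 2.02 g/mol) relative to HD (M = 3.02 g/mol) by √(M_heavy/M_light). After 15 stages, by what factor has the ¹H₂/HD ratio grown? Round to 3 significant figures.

20.4

After 15 stages the ratio has grown by (√(3.02/2.02))^15 = (3.02/2.02)^(15/2).
= 1.49505^(15/2) = 20.4.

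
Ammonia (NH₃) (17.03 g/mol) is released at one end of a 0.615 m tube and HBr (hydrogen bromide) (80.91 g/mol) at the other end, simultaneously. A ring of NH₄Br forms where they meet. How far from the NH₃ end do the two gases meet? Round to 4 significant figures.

Distances travelled in equal time are proportional to diffusion rates, so d_NH₃/d_HBr = √(M_HBr/M_NH₃) = √(80.91/17.03) = 2.180.
With d_NH₃ + d_HBr = 0.615 m, d_HBr = 0.615/(1 + 2.180) = 0.1934 m.
d_NH₃ = 0.615 − 0.1934 = 0.4216 m.

0.4216 m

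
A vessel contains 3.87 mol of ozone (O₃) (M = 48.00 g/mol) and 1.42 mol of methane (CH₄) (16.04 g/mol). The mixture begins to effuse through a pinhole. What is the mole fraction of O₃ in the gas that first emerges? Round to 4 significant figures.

0.6117

The effusion rate of species i is ∝ p_i/√M_i ∝ n_i/√M_i.
So x_O₃ in the escaping gas = (n_O₃/√M_O₃) / Σ(n_i/√M_i)
= (3.87/√48.00) / (3.87/√48.00 + 1.42/√16.04) = 0.5586/(0.5586 + 0.3546) = 0.6117.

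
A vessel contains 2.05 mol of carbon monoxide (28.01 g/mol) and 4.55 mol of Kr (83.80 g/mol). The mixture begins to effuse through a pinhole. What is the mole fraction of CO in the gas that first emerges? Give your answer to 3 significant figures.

0.438

Each component's effusion rate ∝ (its partial pressure)·(1/√M) ∝ n_i/√M_i.
So x_CO in the escaping gas = (n_CO/√M_CO) / Σ(n_i/√M_i)
= (2.05/√28.01) / (2.05/√28.01 + 4.55/√83.80) = 0.3873/(0.3873 + 0.4970) = 0.438.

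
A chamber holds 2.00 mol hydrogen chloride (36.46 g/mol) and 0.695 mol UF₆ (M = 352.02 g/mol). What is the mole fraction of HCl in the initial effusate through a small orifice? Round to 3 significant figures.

Rate_i ∝ x_i/√M_i (Graham's law weighted by mole fraction), so the effusate composition follows n_i/√M_i.
So x_HCl in the escaping gas = (n_HCl/√M_HCl) / Σ(n_i/√M_i)
= (2.00/√36.46) / (2.00/√36.46 + 0.695/√352.02) = 0.3312/(0.3312 + 0.03704) = 0.899.

0.899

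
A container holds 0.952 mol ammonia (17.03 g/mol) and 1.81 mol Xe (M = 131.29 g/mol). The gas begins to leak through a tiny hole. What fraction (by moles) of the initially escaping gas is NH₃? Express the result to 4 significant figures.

0.5936

Each component's effusion rate ∝ (its partial pressure)·(1/√M) ∝ n_i/√M_i.
x_NH₃(eff) = (n_NH₃/√M_NH₃) / (n_NH₃/√M_NH₃ + n_Xe/√M_Xe)
= (0.952/√17.03) / (0.952/√17.03 + 1.81/√131.29) = 0.2307/(0.2307 + 0.1580) = 0.5936.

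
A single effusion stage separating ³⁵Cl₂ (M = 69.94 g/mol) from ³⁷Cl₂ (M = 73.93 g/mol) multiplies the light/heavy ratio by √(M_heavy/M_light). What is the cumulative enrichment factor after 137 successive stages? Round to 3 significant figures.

Overall factor = α^137 with α = √(73.93/69.94), i.e. (73.93/69.94)^(137/2).
= 1.05705^(137/2) = 44.7.

44.7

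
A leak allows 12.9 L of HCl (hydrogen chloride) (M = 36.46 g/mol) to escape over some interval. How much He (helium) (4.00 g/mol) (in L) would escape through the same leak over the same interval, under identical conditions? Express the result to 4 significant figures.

By Graham's law, rate_He/rate_HCl = √(M_HCl/M_He) = √(36.46/4.00) = √9.115 = 3.019.
So the volume for He is 12.9 × 3.019 = 38.95 L.

38.95 L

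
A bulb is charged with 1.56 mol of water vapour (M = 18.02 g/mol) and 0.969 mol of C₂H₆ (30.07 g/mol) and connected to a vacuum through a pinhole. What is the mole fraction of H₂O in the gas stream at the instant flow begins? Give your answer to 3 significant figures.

Effusion rate of each component ∝ n_i/√M_i (partial pressure × 1/√M).
x_H₂O(eff) = (n_H₂O/√M_H₂O) / (n_H₂O/√M_H₂O + n_C₂H₆/√M_C₂H₆)
= (1.56/√18.02) / (1.56/√18.02 + 0.969/√30.07) = 0.3675/(0.3675 + 0.1767) = 0.675.

0.675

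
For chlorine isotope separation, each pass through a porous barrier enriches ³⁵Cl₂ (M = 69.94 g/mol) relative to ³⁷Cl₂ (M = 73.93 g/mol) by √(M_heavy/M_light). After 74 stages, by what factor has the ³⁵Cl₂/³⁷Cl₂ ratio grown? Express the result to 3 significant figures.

7.79

The single-stage factor is √(M_heavy/M_light), so 74 stages give [√(73.93/69.94)]^74 = (73.93/69.94)^(74/2).
= 1.05705^37 = 7.79.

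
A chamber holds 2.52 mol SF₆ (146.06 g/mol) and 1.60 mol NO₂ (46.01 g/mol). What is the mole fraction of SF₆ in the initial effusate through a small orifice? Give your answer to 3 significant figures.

0.469

Each component's effusion rate ∝ (its partial pressure)·(1/√M) ∝ n_i/√M_i.
So x_SF₆ in the escaping gas = (n_SF₆/√M_SF₆) / Σ(n_i/√M_i)
= (2.52/√146.06) / (2.52/√146.06 + 1.60/√46.01) = 0.2085/(0.2085 + 0.2359) = 0.469.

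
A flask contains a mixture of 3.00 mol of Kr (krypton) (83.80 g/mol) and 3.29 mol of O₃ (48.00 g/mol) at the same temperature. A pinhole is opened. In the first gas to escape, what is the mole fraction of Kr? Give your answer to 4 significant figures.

The effusion rate of species i is ∝ p_i/√M_i ∝ n_i/√M_i.
Mole fraction of Kr in the effusate = (n_Kr/√M_Kr) / (n_Kr/√M_Kr + n_O₃/√M_O₃)
= (3.00/√83.80) / (3.00/√83.80 + 3.29/√48.00) = 0.3277/(0.3277 + 0.4749) = 0.4083.

0.4083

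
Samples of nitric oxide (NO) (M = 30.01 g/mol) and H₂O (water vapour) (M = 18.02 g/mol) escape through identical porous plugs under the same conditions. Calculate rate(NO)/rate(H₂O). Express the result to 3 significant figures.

0.775

Since effusion rate ∝ 1/√M, rate_NO/rate_H₂O = √(M_H₂O/M_NO) = √(18.02/30.01) = √0.6005 = 0.775.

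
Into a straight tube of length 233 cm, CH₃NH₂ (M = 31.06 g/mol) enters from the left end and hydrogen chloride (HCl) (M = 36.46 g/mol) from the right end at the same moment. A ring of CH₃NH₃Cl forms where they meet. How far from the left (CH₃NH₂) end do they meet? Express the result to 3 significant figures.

121 cm

The fronts meet when d_CH₃NH₂ + d_HCl = L with d_CH₃NH₂/d_HCl = √(M_HCl/M_CH₃NH₂) (Graham's law). Here √(M_HCl/M_CH₃NH₂) = √(36.46/31.06) = 1.083.
With d_CH₃NH₂ + d_HCl = 233 cm, d_HCl = 233/(1 + 1.083) = 111.8 cm.
d_CH₃NH₂ = 233 − 111.8 = 121 cm.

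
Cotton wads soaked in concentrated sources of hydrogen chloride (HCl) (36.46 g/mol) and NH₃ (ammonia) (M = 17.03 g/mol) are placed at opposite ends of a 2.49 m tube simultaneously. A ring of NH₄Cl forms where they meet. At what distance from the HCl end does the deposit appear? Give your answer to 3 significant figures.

1.01 m

Distances travelled in equal time are proportional to diffusion rates, so d_HCl/d_NH₃ = √(M_NH₃/M_HCl) = √(17.03/36.46) = 0.6834.
With d_HCl + d_NH₃ = 2.49 m, d_NH₃ = 2.49/(1 + 0.6834) = 1.479 m.
d_HCl = 2.49 − 1.479 = 1.01 m.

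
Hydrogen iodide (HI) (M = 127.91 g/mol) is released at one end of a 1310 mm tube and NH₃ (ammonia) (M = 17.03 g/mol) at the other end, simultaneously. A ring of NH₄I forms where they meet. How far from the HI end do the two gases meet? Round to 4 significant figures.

350.2 mm

In equal time, each gas travels a distance ∝ its rate ∝ 1/√M, so d_HI/d_NH₃ = √(M_NH₃/M_HI) = √(17.03/127.91) = 0.3649.
With d_HI + d_NH₃ = 1310 mm, d_NH₃ = 1310/(1 + 0.3649) = 959.8 mm.
d_HI = 1310 − 959.8 = 350.2 mm.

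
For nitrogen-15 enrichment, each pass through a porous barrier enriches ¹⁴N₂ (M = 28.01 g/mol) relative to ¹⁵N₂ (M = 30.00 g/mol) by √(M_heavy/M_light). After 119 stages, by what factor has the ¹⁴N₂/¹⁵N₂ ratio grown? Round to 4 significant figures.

Overall factor = α^119 with α = √(30.00/28.01), i.e. (30.00/28.01)^(119/2).
= 1.07105^(119/2) = 59.37.

59.37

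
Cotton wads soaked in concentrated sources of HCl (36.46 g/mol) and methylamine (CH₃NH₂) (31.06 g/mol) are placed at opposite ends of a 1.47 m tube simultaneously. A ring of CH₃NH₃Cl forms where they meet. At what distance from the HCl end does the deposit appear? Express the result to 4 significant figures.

0.7056 m

The fronts meet when d_HCl + d_CH₃NH₂ = L with d_HCl/d_CH₃NH₂ = √(M_CH₃NH₂/M_HCl) (Graham's law). Here √(M_CH₃NH₂/M_HCl) = √(31.06/36.46) = 0.9230.
With d_HCl + d_CH₃NH₂ = 1.47 m, d_CH₃NH₂ = 1.47/(1 + 0.9230) = 0.7644 m.
d_HCl = 1.47 − 0.7644 = 0.7056 m.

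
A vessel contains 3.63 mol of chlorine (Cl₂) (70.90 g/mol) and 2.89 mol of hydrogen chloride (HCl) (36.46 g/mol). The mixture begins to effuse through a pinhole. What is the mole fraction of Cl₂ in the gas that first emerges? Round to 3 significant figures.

0.474

The effusion rate of species i is ∝ p_i/√M_i ∝ n_i/√M_i.
So x_Cl₂ in the escaping gas = (n_Cl₂/√M_Cl₂) / Σ(n_i/√M_i)
= (3.63/√70.90) / (3.63/√70.90 + 2.89/√36.46) = 0.4311/(0.4311 + 0.4786) = 0.474.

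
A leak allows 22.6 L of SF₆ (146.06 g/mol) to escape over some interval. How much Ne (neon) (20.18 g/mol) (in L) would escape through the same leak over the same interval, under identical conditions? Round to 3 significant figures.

60.8 L

By Graham's law, rate_Ne/rate_SF₆ = √(M_SF₆/M_Ne) = √(146.06/20.18) = √7.238 = 2.690.
So the volume for Ne is 22.6 × 2.690 = 60.8 L.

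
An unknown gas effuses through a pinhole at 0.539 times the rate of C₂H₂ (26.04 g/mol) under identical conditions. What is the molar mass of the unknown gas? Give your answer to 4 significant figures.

89.63 g/mol

From Graham's law, rate_X/rate_C₂H₂ = √(M_C₂H₂/M_X).
0.539 = √(26.04/M_X)
M_X = 26.04 / 0.539² = 26.04 / 0.2905 = 89.63 g/mol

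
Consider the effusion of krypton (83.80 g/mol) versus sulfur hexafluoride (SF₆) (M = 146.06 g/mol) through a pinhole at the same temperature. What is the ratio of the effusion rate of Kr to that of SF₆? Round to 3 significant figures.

From Graham's law, rate_Kr/rate_SF₆ = √(M_SF₆/M_Kr) = √(146.06/83.80) = √1.743 = 1.32.

1.32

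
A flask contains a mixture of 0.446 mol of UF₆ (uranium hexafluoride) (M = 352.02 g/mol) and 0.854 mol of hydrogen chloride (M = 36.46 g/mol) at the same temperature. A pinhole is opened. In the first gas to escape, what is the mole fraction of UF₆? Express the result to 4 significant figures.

The effusion rate of species i is ∝ p_i/√M_i ∝ n_i/√M_i.
So x_UF₆ in the escaping gas = (n_UF₆/√M_UF₆) / Σ(n_i/√M_i)
= (0.446/√352.02) / (0.446/√352.02 + 0.854/√36.46) = 0.02377/(0.02377 + 0.1414) = 0.1439.

0.1439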